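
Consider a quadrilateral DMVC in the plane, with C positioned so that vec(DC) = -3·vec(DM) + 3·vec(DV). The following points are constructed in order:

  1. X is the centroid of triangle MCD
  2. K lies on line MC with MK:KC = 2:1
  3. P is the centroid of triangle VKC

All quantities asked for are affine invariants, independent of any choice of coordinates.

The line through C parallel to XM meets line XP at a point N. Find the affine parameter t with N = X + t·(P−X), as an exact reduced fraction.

Work in coordinates with D = (0, 0), M = (1, 0), V = (0, 1), C = (-3, 3).
1. X is the centroid of triangle MCD ⇒ X = (-2/3, 1)
2. K lies on line MC with MK:KC = 2:1 ⇒ K = (-5/3, 2)
3. P is the centroid of triangle VKC ⇒ P = (-14/9, 2)
through C parallel to XM: direction (5/3, -1); meets XP at N = (-38/21, 16/7)
N = X + t·(P−X) with t = 9/7

t = 9/7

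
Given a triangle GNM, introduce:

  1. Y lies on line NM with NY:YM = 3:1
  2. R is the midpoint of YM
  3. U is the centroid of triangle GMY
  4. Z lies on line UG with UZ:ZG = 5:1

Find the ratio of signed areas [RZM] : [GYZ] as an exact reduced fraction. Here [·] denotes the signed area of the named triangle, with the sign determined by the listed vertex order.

Choose coordinates G = (0, 0), N = (1, 0), M = (0, 1).
1. Y lies on line NM with NY:YM = 3:1 ⇒ Y = (1/4, 3/4)
2. R is the midpoint of YM ⇒ R = (1/8, 7/8)
3. U is the centroid of triangle GMY ⇒ U = (1/12, 7/12)
4. Z lies on line UG with UZ:ZG = 5:1 ⇒ Z = (1/72, 7/72)
2·[RZM] = -1/9, 2·[GYZ] = 1/72
[RZM]:[GYZ] = -1/9:1/72 = -8

[RZM]:[GYZ] = -8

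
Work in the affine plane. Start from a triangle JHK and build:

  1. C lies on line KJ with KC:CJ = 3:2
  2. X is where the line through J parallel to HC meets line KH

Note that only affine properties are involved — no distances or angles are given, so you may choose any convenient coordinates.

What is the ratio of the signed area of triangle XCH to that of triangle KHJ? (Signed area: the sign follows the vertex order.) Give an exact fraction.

Work in coordinates with J = (0, 0), H = (1, 0), K = (0, 1).
1. C lies on line KJ with KC:CJ = 3:2 ⇒ C = (0, 2/5)
2. X is where the line through J parallel to HC meets line KH ⇒ X = (5/3, -2/3)
2·[XCH] = -2/5, 2·[KHJ] = -1
[XCH]:[KHJ] = -2/5:-1 = 2/5

[XCH]:[KHJ] = 2/5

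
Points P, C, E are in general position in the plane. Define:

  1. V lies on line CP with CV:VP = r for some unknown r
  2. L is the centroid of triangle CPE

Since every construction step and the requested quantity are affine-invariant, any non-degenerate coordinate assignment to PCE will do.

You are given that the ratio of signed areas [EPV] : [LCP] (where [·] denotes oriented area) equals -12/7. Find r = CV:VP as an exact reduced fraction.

r = 3/4

Assign P = (0, 0), C = (1, 0), E = (0, 1) — the answer is frame-independent, so this choice is without loss of generality.
1. With CV:VP = r, write λ = r/(r+1) so V = C + λ·(P−C); V is affine-linear in λ
2. L is the centroid of triangle CPE ⇒ L = (1/3, 1/3)
Every point depending on V is an affine combination of V and λ-independent points, so each such coordinate is linear in λ; the λ² term in each signed area is a multiple of (P−C)×(P−C) = 0, so 2·[EPV] and 2·[LCP] are each linear in λ. Evaluating at λ=0 and λ=1:
  2·[EPV] = −λ + 1,   2·[LCP] = -1/3
So [EPV]:[LCP] = (−λ + 1) / (-1/3). Setting this equal to -12/7:
  −λ + 1 = -12/7·(-1/3)  ⇒  λ = 3/7
Then r = λ/(1−λ) = (3/7)/(4/7) = 3/4. Check: with r = 3/4, V = (4/7, 0) and [EPV]:[LCP] = -12/7 as required.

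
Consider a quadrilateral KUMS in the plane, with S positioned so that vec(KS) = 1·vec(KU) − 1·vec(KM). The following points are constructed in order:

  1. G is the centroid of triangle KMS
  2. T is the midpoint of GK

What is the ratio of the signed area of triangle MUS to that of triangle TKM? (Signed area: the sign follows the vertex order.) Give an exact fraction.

Assign K = (0, 0), U = (1, 0), M = (0, 1), S = (1, -1) — the answer is frame-independent, so this choice is without loss of generality.
1. G is the centroid of triangle KMS ⇒ G = (1/3, 0)
2. T is the midpoint of GK ⇒ T = (1/6, 0)
2·[MUS] = -1, 2·[TKM] = -1/6
[MUS]:[TKM] = -1:-1/6 = 6

[MUS]:[TKM] = 6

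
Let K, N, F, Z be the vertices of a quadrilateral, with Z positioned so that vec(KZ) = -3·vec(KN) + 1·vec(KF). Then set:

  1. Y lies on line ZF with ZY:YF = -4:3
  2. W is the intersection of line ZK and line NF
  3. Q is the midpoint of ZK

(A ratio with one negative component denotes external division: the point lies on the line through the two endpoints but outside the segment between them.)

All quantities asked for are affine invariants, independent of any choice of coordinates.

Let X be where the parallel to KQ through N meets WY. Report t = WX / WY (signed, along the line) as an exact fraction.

t = 1/12

Set K = (0, 0), N = (1, 0), F = (0, 1), Z = (-3, 1); any affine frame gives the same invariant.
1. Y lies on line ZF with ZY:YF = -4:3 ⇒ Y = (9, 1)
2. W is the intersection of line ZK and line NF ⇒ W = (3/2, -1/2)
3. Q is the midpoint of ZK ⇒ Q = (-3/2, 1/2)
through N parallel to KQ: direction (-3/2, 1/2); meets WY at X = (17/8, -3/8)
X = W + t·(Y−W) with t = 1/12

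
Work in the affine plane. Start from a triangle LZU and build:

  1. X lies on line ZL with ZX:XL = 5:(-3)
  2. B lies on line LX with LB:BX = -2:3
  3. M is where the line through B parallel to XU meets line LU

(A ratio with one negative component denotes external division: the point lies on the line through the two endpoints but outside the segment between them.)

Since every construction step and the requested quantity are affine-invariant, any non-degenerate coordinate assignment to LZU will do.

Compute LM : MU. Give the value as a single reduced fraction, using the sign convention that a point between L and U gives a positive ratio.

Set L = (0, 0), Z = (1, 0), U = (0, 1); any affine frame gives the same invariant.
1. X lies on line ZL with ZX:XL = 5:(-3) ⇒ X = (-3/2, 0)
2. B lies on line LX with LB:BX = -2:3 ⇒ B = (3, 0)
3. M is where the line through B parallel to XU meets line LU ⇒ M = (0, -2)
M = L + t·(U−L) with t = -2, so LM:MU = t:(1−t) = -2:3

LM:MU = -2/3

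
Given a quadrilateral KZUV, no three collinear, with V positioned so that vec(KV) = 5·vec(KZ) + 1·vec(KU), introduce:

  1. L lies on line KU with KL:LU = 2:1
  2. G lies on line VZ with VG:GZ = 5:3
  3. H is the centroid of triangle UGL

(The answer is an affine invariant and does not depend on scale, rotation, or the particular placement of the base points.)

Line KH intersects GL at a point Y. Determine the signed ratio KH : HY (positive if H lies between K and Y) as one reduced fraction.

Set K = (0, 0), Z = (1, 0), U = (0, 1), V = (5, 1); any affine frame gives the same invariant.
1. L lies on line KU with KL:LU = 2:1 ⇒ L = (0, 2/3)
2. G lies on line VZ with VG:GZ = 5:3 ⇒ G = (5/2, 3/8)
3. H is the centroid of triangle UGL ⇒ H = (5/6, 49/72)
line KH meets GL at Y = (5/7, 7/12)
H = K + t·(Y−K) with t = 7/6, so KH:HY = 7/6:-1/6

KH:HY = -7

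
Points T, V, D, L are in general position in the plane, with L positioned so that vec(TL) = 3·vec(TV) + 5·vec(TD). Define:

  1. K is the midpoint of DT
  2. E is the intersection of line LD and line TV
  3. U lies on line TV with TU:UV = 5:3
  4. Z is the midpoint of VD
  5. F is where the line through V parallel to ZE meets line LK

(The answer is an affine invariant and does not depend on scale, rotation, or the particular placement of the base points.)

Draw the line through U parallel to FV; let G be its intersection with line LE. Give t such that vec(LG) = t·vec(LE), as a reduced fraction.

t = 81/70

Assign T = (0, 0), V = (1, 0), D = (0, 1), L = (3, 5) — the answer is frame-independent, so this choice is without loss of generality.
1. K is the midpoint of DT ⇒ K = (0, 1/2)
2. E is the intersection of line LD and line TV ⇒ E = (-3/4, 0)
3. U lies on line TV with TU:UV = 5:3 ⇒ U = (5/8, 0)
4. Z is the midpoint of VD ⇒ Z = (1/2, 1/2)
5. F is where the line through V parallel to ZE meets line LK ⇒ F = (-9/11, -8/11)
through U parallel to FV: direction (20/11, 8/11); meets LE at G = (-75/56, -11/14)
G = L + t·(E−L) with t = 81/70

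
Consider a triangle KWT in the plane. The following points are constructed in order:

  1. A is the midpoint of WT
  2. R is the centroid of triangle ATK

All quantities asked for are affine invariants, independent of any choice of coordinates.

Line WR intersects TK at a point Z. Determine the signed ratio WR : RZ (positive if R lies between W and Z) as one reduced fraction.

WR:RZ = 5

Set K = (0, 0), W = (1, 0), T = (0, 1); any affine frame gives the same invariant.
1. A is the midpoint of WT ⇒ A = (1/2, 1/2)
2. R is the centroid of triangle ATK ⇒ R = (1/6, 1/2)
line WR meets TK at Z = (0, 3/5)
R = W + t·(Z−W) with t = 5/6, so WR:RZ = 5/6:1/6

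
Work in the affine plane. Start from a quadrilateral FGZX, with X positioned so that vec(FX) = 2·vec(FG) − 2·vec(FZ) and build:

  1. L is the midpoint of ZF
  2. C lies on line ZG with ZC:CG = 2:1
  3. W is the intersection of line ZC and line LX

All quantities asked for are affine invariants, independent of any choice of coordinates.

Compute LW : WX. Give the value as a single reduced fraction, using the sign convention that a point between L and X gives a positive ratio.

LW:WX = -1/2

Choose coordinates F = (0, 0), G = (1, 0), Z = (0, 1), X = (2, -2).
1. L is the midpoint of ZF ⇒ L = (0, 1/2)
2. C lies on line ZG with ZC:CG = 2:1 ⇒ C = (2/3, 1/3)
3. W is the intersection of line ZC and line LX ⇒ W = (-2, 3)
W = L + t·(X−L) with t = -1, so LW:WX = t:(1−t) = -1:2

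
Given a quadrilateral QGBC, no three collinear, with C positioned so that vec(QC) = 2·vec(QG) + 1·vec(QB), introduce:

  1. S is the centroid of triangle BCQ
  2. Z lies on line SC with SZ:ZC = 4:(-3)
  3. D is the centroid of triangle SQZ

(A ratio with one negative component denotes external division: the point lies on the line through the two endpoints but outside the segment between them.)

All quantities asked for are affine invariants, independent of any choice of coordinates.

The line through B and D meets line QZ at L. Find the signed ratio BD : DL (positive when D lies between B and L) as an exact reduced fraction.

BD:DL = 23/4

Choose coordinates Q = (0, 0), G = (1, 0), B = (0, 1), C = (2, 1).
1. S is the centroid of triangle BCQ ⇒ S = (2/3, 2/3)
2. Z lies on line SC with SZ:ZC = 4:(-3) ⇒ Z = (6, 2)
3. D is the centroid of triangle SQZ ⇒ D = (20/9, 8/9)
line BD meets QZ at L = (60/23, 20/23)
D = B + t·(L−B) with t = 23/27, so BD:DL = 23/27:4/27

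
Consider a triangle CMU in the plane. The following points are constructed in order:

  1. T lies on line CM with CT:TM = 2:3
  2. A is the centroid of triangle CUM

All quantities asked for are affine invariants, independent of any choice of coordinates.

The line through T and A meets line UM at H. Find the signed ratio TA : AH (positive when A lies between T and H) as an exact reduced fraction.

Work in coordinates with C = (0, 0), M = (1, 0), U = (0, 1).
1. T lies on line CM with CT:TM = 2:3 ⇒ T = (2/5, 0)
2. A is the centroid of triangle CUM ⇒ A = (1/3, 1/3)
line TA meets UM at H = (1/4, 3/4)
A = T + t·(H−T) with t = 4/9, so TA:AH = 4/9:5/9

TA:AH = 4/5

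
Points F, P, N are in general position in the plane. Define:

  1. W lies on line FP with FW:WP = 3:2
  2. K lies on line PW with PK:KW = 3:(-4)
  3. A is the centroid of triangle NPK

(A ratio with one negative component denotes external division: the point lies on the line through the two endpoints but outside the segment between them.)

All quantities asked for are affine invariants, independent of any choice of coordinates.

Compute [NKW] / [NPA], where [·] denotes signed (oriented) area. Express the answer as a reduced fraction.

[NKW]:[NPA] = -4

Work in coordinates with F = (0, 0), P = (1, 0), N = (0, 1).
1. W lies on line FP with FW:WP = 3:2 ⇒ W = (3/5, 0)
2. K lies on line PW with PK:KW = 3:(-4) ⇒ K = (11/5, 0)
3. A is the centroid of triangle NPK ⇒ A = (16/15, 1/3)
2·[NKW] = -8/5, 2·[NPA] = 2/5
[NKW]:[NPA] = -8/5:2/5 = -4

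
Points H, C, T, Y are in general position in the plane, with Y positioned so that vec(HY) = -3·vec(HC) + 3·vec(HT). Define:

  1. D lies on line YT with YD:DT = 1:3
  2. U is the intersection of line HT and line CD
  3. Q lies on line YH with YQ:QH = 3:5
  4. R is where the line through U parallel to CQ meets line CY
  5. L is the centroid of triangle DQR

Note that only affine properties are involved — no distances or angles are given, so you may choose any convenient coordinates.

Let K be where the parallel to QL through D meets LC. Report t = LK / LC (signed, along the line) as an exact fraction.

t = -73/153

Set H = (0, 0), C = (1, 0), T = (0, 1), Y = (-3, 3); any affine frame gives the same invariant.
1. D lies on line YT with YD:DT = 1:3 ⇒ D = (-9/4, 5/2)
2. U is the intersection of line HT and line CD ⇒ U = (0, 10/13)
3. Q lies on line YH with YQ:QH = 3:5 ⇒ Q = (-15/8, 15/8)
4. R is where the line through U parallel to CQ meets line CY ⇒ R = (-23/117, 35/39)
5. L is the centroid of triangle DQR ⇒ L = (-4045/2808, 1645/936)
through D parallel to QL: direction (305/702, -55/468); meets LC at K = (-559577/214812, 185885/71604)
K = L + t·(C−L) with t = -73/153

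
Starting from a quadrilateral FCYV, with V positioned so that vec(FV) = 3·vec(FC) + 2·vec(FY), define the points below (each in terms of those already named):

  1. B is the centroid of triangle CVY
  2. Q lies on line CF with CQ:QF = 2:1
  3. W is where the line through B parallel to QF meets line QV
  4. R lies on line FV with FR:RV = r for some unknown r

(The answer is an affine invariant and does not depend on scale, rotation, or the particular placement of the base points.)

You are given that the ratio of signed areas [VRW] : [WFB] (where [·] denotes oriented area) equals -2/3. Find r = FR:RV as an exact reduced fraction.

r = 1/2

Assign F = (0, 0), C = (1, 0), Y = (0, 1), V = (3, 2) — the answer is frame-independent, so this choice is without loss of generality.
1. B is the centroid of triangle CVY ⇒ B = (4/3, 1)
2. Q lies on line CF with CQ:QF = 2:1 ⇒ Q = (1/3, 0)
3. W is where the line through B parallel to QF meets line QV ⇒ W = (5/3, 1)
4. With FR:RV = r, write λ = r/(r+1) so R = F + λ·(V−F); R is affine-linear in λ
Every point depending on R is an affine combination of R and λ-independent points, so each such coordinate is linear in λ; the λ² term in each signed area is a multiple of (V−F)×(V−F) = 0, so 2·[VRW] and 2·[WFB] are each linear in λ. Evaluating at λ=0 and λ=1:
  2·[VRW] = -1/3·λ + 1/3,   2·[WFB] = -1/3
So [VRW]:[WFB] = (-1/3·λ + 1/3) / (-1/3). Setting this equal to -2/3:
  -1/3·λ + 1/3 = -2/3·(-1/3)  ⇒  λ = 1/3
Then r = λ/(1−λ) = (1/3)/(2/3) = 1/2. Check: with r = 1/2, R = (1, 2/3) and [VRW]:[WFB] = -2/3 as required.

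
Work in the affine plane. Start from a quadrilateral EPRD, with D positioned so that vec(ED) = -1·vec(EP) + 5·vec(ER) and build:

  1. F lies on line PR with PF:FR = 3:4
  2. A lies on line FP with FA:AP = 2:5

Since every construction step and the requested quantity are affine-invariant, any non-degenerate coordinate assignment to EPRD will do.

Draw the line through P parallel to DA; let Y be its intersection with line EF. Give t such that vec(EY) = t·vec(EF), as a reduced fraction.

t = 230/167

Choose coordinates E = (0, 0), P = (1, 0), R = (0, 1), D = (-1, 5).
1. F lies on line PR with PF:FR = 3:4 ⇒ F = (4/7, 3/7)
2. A lies on line FP with FA:AP = 2:5 ⇒ A = (34/49, 15/49)
through P parallel to DA: direction (83/49, -230/49); meets EF at Y = (920/1169, 690/1169)
Y = E + t·(F−E) with t = 230/167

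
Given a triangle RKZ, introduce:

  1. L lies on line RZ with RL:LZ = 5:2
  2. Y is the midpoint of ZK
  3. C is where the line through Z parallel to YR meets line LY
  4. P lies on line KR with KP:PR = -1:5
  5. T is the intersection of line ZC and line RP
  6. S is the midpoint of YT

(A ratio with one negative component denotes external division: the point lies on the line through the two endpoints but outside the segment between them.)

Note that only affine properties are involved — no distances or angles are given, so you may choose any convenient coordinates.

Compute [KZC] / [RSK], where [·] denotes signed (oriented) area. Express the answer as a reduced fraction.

[KZC]:[RSK] = -8/5

Work in coordinates with R = (0, 0), K = (1, 0), Z = (0, 1).
1. L lies on line RZ with RL:LZ = 5:2 ⇒ L = (0, 5/7)
2. Y is the midpoint of ZK ⇒ Y = (1/2, 1/2)
3. C is where the line through Z parallel to YR meets line LY ⇒ C = (-1/5, 4/5)
4. P lies on line KR with KP:PR = -1:5 ⇒ P = (5/4, 0)
5. T is the intersection of line ZC and line RP ⇒ T = (-1, 0)
6. S is the midpoint of YT ⇒ S = (-1/4, 1/4)
2·[KZC] = 2/5, 2·[RSK] = -1/4
[KZC]:[RSK] = 2/5:-1/4 = -8/5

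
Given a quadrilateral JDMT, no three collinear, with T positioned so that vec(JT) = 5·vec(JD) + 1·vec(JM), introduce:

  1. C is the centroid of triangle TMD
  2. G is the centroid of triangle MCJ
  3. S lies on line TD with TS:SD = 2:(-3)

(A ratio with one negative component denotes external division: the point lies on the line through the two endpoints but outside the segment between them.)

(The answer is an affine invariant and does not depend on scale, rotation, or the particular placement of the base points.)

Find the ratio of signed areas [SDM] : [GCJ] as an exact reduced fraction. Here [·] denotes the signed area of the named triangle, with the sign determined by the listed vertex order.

Work in coordinates with J = (0, 0), D = (1, 0), M = (0, 1), T = (5, 1).
1. C is the centroid of triangle TMD ⇒ C = (2, 2/3)
2. G is the centroid of triangle MCJ ⇒ G = (2/3, 5/9)
3. S lies on line TD with TS:SD = 2:(-3) ⇒ S = (13, 3)
2·[SDM] = -15, 2·[GCJ] = -2/3
[SDM]:[GCJ] = -15:-2/3 = 45/2

[SDM]:[GCJ] = 45/2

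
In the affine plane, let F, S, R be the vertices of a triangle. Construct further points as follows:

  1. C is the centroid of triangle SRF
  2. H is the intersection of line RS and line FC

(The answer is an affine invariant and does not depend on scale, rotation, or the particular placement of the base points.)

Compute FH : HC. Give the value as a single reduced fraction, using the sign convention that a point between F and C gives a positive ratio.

Work in coordinates with F = (0, 0), S = (1, 0), R = (0, 1).
1. C is the centroid of triangle SRF ⇒ C = (1/3, 1/3)
2. H is the intersection of line RS and line FC ⇒ H = (1/2, 1/2)
H = F + t·(C−F) with t = 3/2, so FH:HC = t:(1−t) = 3/2:-1/2

FH:HC = -3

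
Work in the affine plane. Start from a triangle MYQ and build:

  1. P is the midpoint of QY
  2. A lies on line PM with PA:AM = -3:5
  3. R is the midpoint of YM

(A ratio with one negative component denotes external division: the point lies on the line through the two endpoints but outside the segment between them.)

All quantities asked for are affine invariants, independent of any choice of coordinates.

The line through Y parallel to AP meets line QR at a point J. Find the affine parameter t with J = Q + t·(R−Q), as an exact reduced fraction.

t = 4/3

Assign M = (0, 0), Y = (1, 0), Q = (0, 1) — the answer is frame-independent, so this choice is without loss of generality.
1. P is the midpoint of QY ⇒ P = (1/2, 1/2)
2. A lies on line PM with PA:AM = -3:5 ⇒ A = (5/4, 5/4)
3. R is the midpoint of YM ⇒ R = (1/2, 0)
through Y parallel to AP: direction (-3/4, -3/4); meets QR at J = (2/3, -1/3)
J = Q + t·(R−Q) with t = 4/3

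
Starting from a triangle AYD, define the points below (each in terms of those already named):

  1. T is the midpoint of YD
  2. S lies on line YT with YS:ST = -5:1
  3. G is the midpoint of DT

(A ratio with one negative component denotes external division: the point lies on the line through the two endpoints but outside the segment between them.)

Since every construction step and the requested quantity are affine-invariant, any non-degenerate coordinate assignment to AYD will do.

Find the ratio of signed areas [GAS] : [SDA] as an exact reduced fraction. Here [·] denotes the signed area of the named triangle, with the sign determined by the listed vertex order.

[GAS]:[SDA] = 1/3

Set A = (0, 0), Y = (1, 0), D = (0, 1); any affine frame gives the same invariant.
1. T is the midpoint of YD ⇒ T = (1/2, 1/2)
2. S lies on line YT with YS:ST = -5:1 ⇒ S = (3/8, 5/8)
3. G is the midpoint of DT ⇒ G = (1/4, 3/4)
2·[GAS] = 1/8, 2·[SDA] = 3/8
[GAS]:[SDA] = 1/8:3/8 = 1/3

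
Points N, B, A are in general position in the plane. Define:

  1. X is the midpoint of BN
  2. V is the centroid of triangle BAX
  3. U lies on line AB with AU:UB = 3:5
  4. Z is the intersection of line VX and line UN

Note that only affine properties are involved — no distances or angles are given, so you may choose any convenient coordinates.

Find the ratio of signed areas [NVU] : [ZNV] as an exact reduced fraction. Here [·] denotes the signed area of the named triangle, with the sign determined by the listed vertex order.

Choose coordinates N = (0, 0), B = (1, 0), A = (0, 1).
1. X is the midpoint of BN ⇒ X = (1/2, 0)
2. V is the centroid of triangle BAX ⇒ V = (1/2, 1/3)
3. U lies on line AB with AU:UB = 3:5 ⇒ U = (3/8, 5/8)
4. Z is the intersection of line VX and line UN ⇒ Z = (1/2, 5/6)
2·[NVU] = 3/16, 2·[ZNV] = 1/4
[NVU]:[ZNV] = 3/16:1/4 = 3/4

[NVU]:[ZNV] = 3/4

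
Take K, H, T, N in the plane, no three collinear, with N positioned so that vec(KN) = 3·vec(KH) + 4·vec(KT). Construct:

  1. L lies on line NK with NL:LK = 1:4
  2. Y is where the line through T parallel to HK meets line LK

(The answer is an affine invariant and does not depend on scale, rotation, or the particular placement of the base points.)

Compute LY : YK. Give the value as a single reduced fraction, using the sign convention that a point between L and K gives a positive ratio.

LY:YK = 11/5

Assign K = (0, 0), H = (1, 0), T = (0, 1), N = (3, 4) — the answer is frame-independent, so this choice is without loss of generality.
1. L lies on line NK with NL:LK = 1:4 ⇒ L = (12/5, 16/5)
2. Y is where the line through T parallel to HK meets line LK ⇒ Y = (3/4, 1)
Y = L + t·(K−L) with t = 11/16, so LY:YK = t:(1−t) = 11/16:5/16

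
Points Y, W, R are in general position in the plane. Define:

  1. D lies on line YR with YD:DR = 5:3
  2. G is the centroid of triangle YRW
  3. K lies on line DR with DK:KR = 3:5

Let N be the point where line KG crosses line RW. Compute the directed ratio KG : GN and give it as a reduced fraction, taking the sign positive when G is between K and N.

Work in coordinates with Y = (0, 0), W = (1, 0), R = (0, 1).
1. D lies on line YR with YD:DR = 5:3 ⇒ D = (0, 5/8)
2. G is the centroid of triangle YRW ⇒ G = (1/3, 1/3)
3. K lies on line DR with DK:KR = 3:5 ⇒ K = (0, 49/64)
line KG meets RW at N = (-15/19, 34/19)
G = K + t·(N−K) with t = -19/45, so KG:GN = -19/45:64/45

KG:GN = -19/64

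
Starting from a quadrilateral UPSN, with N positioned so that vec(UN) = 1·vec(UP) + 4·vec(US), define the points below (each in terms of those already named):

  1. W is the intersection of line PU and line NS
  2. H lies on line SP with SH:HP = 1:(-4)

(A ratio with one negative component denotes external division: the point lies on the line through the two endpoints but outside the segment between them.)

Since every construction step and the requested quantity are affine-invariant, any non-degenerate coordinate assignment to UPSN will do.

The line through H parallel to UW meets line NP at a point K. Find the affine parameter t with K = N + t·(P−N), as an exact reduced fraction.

t = 2/3

Set U = (0, 0), P = (1, 0), S = (0, 1), N = (1, 4); any affine frame gives the same invariant.
1. W is the intersection of line PU and line NS ⇒ W = (-1/3, 0)
2. H lies on line SP with SH:HP = 1:(-4) ⇒ H = (-1/3, 4/3)
through H parallel to UW: direction (-1/3, 0); meets NP at K = (1, 4/3)
K = N + t·(P−N) with t = 2/3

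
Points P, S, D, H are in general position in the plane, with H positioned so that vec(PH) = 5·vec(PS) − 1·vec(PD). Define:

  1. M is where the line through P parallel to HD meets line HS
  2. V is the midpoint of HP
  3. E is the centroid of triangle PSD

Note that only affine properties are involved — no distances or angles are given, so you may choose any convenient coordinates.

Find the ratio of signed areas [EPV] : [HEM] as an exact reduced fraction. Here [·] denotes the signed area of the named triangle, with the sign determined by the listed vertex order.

[EPV]:[HEM] = 9/10

Assign P = (0, 0), S = (1, 0), D = (0, 1), H = (5, -1) — the answer is frame-independent, so this choice is without loss of generality.
1. M is where the line through P parallel to HD meets line HS ⇒ M = (-5/3, 2/3)
2. V is the midpoint of HP ⇒ V = (5/2, -1/2)
3. E is the centroid of triangle PSD ⇒ E = (1/3, 1/3)
2·[EPV] = 1, 2·[HEM] = 10/9
[EPV]:[HEM] = 1:10/9 = 9/10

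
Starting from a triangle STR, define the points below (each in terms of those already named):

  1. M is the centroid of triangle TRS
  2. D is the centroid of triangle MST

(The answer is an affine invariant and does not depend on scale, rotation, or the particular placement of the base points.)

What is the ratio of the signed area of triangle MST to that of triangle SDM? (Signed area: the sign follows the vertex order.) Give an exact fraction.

Set S = (0, 0), T = (1, 0), R = (0, 1); any affine frame gives the same invariant.
1. M is the centroid of triangle TRS ⇒ M = (1/3, 1/3)
2. D is the centroid of triangle MST ⇒ D = (4/9, 1/9)
2·[MST] = 1/3, 2·[SDM] = 1/9
[MST]:[SDM] = 1/3:1/9 = 3

[MST]:[SDM] = 3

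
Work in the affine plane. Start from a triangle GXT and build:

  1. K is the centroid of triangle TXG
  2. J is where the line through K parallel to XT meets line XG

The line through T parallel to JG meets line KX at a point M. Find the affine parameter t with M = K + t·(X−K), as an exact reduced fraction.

t = -2

Assign G = (0, 0), X = (1, 0), T = (0, 1) — the answer is frame-independent, so this choice is without loss of generality.
1. K is the centroid of triangle TXG ⇒ K = (1/3, 1/3)
2. J is where the line through K parallel to XT meets line XG ⇒ J = (2/3, 0)
through T parallel to JG: direction (-2/3, 0); meets KX at M = (-1, 1)
M = K + t·(X−K) with t = -2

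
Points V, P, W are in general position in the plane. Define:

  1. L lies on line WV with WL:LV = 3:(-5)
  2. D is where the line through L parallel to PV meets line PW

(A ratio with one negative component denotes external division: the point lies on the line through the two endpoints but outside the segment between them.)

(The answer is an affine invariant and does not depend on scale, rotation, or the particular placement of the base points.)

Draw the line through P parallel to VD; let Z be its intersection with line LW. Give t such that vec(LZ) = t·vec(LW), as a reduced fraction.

Assign V = (0, 0), P = (1, 0), W = (0, 1) — the answer is frame-independent, so this choice is without loss of generality.
1. L lies on line WV with WL:LV = 3:(-5) ⇒ L = (0, 5/2)
2. D is where the line through L parallel to PV meets line PW ⇒ D = (-3/2, 5/2)
through P parallel to VD: direction (-3/2, 5/2); meets LW at Z = (0, 5/3)
Z = L + t·(W−L) with t = 5/9

t = 5/9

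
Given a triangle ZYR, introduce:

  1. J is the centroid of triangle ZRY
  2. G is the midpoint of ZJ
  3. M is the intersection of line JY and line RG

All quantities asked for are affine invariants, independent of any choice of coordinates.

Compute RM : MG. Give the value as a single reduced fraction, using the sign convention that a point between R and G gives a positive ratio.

RM:MG = 2

Choose coordinates Z = (0, 0), Y = (1, 0), R = (0, 1).
1. J is the centroid of triangle ZRY ⇒ J = (1/3, 1/3)
2. G is the midpoint of ZJ ⇒ G = (1/6, 1/6)
3. M is the intersection of line JY and line RG ⇒ M = (1/9, 4/9)
M = R + t·(G−R) with t = 2/3, so RM:MG = t:(1−t) = 2/3:1/3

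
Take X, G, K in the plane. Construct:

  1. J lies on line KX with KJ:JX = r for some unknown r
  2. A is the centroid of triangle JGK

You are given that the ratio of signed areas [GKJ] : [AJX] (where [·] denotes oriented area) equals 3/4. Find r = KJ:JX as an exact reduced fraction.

r = 1/4

Set X = (0, 0), G = (1, 0), K = (0, 1); any affine frame gives the same invariant.
1. With KJ:JX = r, write λ = r/(r+1) so J = K + λ·(X−K); J is affine-linear in λ
2. A is the centroid of triangle JGK ⇒ A is an affine combination of earlier points and hence also affine-linear in λ
Every point depending on J is an affine combination of J and λ-independent points, so each such coordinate is linear in λ; the λ² term in each signed area is a multiple of (X−K)×(X−K) = 0, so 2·[GKJ] and 2·[AJX] are each linear in λ. Evaluating at λ=0 and λ=1:
  2·[GKJ] = λ,   2·[AJX] = -1/3·λ + 1/3
So [GKJ]:[AJX] = (λ) / (-1/3·λ + 1/3). Setting this equal to 3/4:
  λ = 3/4·(-1/3·λ + 1/3)  ⇒  λ = 1/5
Then r = λ/(1−λ) = (1/5)/(4/5) = 1/4. Check: with r = 1/4, J = (0, 4/5) and [GKJ]:[AJX] = 3/4 as required.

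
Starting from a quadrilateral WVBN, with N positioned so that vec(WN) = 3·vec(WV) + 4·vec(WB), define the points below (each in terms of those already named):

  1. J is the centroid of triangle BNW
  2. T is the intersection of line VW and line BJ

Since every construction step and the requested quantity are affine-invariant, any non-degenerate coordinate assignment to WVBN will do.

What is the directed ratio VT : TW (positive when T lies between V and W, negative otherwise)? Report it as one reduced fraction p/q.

Choose coordinates W = (0, 0), V = (1, 0), B = (0, 1), N = (3, 4).
1. J is the centroid of triangle BNW ⇒ J = (1, 5/3)
2. T is the intersection of line VW and line BJ ⇒ T = (-3/2, 0)
T = V + t·(W−V) with t = 5/2, so VT:TW = t:(1−t) = 5/2:-3/2

VT:TW = -5/3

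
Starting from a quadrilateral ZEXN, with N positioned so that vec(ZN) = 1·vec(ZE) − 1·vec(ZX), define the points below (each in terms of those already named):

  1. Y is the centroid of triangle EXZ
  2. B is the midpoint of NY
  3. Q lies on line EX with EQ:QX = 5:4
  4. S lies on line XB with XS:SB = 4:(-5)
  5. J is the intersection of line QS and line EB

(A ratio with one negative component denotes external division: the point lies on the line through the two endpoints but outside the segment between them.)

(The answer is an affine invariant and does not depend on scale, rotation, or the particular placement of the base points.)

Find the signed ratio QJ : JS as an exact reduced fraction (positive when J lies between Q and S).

Assign Z = (0, 0), E = (1, 0), X = (0, 1), N = (1, -1) — the answer is frame-independent, so this choice is without loss of generality.
1. Y is the centroid of triangle EXZ ⇒ Y = (1/3, 1/3)
2. B is the midpoint of NY ⇒ B = (2/3, -1/3)
3. Q lies on line EX with EQ:QX = 5:4 ⇒ Q = (4/9, 5/9)
4. S lies on line XB with XS:SB = 4:(-5) ⇒ S = (-8/3, 19/3)
5. J is the intersection of line QS and line EB ⇒ J = (5/6, -1/6)
J = Q + t·(S−Q) with t = -1/8, so QJ:JS = t:(1−t) = -1/8:9/8

QJ:JS = -1/9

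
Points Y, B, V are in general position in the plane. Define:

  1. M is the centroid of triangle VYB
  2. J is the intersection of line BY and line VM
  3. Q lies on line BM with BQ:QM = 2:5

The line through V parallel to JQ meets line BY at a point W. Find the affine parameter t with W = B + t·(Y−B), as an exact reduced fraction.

Assign Y = (0, 0), B = (1, 0), V = (0, 1) — the answer is frame-independent, so this choice is without loss of generality.
1. M is the centroid of triangle VYB ⇒ M = (1/3, 1/3)
2. J is the intersection of line BY and line VM ⇒ J = (1/2, 0)
3. Q lies on line BM with BQ:QM = 2:5 ⇒ Q = (17/21, 2/21)
through V parallel to JQ: direction (13/42, 2/21); meets BY at W = (-13/4, 0)
W = B + t·(Y−B) with t = 17/4

t = 17/4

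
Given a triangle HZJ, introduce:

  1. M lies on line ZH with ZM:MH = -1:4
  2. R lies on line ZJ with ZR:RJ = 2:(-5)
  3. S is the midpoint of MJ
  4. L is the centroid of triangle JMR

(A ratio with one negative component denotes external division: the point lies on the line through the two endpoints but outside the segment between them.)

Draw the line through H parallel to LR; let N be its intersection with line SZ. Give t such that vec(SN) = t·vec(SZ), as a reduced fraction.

t = 23/2

Assign H = (0, 0), Z = (1, 0), J = (0, 1) — the answer is frame-independent, so this choice is without loss of generality.
1. M lies on line ZH with ZM:MH = -1:4 ⇒ M = (4/3, 0)
2. R lies on line ZJ with ZR:RJ = 2:(-5) ⇒ R = (5/3, -2/3)
3. S is the midpoint of MJ ⇒ S = (2/3, 1/2)
4. L is the centroid of triangle JMR ⇒ L = (1, 1/9)
through H parallel to LR: direction (2/3, -7/9); meets SZ at N = (9/2, -21/4)
N = S + t·(Z−S) with t = 23/2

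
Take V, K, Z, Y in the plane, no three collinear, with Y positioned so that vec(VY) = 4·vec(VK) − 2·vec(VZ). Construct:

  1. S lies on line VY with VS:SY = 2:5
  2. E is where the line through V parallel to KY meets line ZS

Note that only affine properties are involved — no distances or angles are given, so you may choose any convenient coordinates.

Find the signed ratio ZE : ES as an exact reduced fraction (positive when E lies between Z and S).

ZE:ES = -21/4

Assign V = (0, 0), K = (1, 0), Z = (0, 1), Y = (4, -2) — the answer is frame-independent, so this choice is without loss of generality.
1. S lies on line VY with VS:SY = 2:5 ⇒ S = (8/7, -4/7)
2. E is where the line through V parallel to KY meets line ZS ⇒ E = (24/17, -16/17)
E = Z + t·(S−Z) with t = 21/17, so ZE:ES = t:(1−t) = 21/17:-4/17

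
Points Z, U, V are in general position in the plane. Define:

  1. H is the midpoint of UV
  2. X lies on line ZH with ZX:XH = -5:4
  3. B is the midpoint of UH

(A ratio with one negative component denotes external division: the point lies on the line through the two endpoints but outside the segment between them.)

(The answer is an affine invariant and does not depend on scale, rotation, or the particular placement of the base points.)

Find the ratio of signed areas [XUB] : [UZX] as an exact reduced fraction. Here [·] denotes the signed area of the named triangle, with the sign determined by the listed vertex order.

[XUB]:[UZX] = 2/5

Assign Z = (0, 0), U = (1, 0), V = (0, 1) — the answer is frame-independent, so this choice is without loss of generality.
1. H is the midpoint of UV ⇒ H = (1/2, 1/2)
2. X lies on line ZH with ZX:XH = -5:4 ⇒ X = (5/2, 5/2)
3. B is the midpoint of UH ⇒ B = (3/4, 1/4)
2·[XUB] = -1, 2·[UZX] = -5/2
[XUB]:[UZX] = -1:-5/2 = 2/5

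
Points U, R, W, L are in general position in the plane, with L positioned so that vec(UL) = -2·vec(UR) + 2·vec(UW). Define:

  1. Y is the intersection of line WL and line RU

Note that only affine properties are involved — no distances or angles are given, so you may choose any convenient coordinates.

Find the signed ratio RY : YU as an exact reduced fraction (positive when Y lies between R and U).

RY:YU = -1/2

Set U = (0, 0), R = (1, 0), W = (0, 1), L = (-2, 2); any affine frame gives the same invariant.
1. Y is the intersection of line WL and line RU ⇒ Y = (2, 0)
Y = R + t·(U−R) with t = -1, so RY:YU = t:(1−t) = -1:2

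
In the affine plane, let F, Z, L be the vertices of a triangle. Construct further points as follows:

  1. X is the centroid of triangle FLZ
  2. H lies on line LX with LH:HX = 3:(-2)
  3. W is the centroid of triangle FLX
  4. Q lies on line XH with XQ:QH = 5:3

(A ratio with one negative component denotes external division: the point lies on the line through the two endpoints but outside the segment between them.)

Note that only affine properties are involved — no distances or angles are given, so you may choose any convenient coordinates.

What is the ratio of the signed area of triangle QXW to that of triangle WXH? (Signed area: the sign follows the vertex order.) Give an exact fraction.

[QXW]:[WXH] = -5/8

Set F = (0, 0), Z = (1, 0), L = (0, 1); any affine frame gives the same invariant.
1. X is the centroid of triangle FLZ ⇒ X = (1/3, 1/3)
2. H lies on line LX with LH:HX = 3:(-2) ⇒ H = (1, -1)
3. W is the centroid of triangle FLX ⇒ W = (1/9, 4/9)
4. Q lies on line XH with XQ:QH = 5:3 ⇒ Q = (3/4, -1/2)
2·[QXW] = 5/36, 2·[WXH] = -2/9
[QXW]:[WXH] = 5/36:-2/9 = -5/8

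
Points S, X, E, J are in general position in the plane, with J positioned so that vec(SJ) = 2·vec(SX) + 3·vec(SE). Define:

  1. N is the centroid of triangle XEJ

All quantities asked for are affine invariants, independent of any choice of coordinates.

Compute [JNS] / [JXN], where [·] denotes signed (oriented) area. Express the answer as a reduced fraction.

Work in coordinates with S = (0, 0), X = (1, 0), E = (0, 1), J = (2, 3).
1. N is the centroid of triangle XEJ ⇒ N = (1, 4/3)
2·[JNS] = -1/3, 2·[JXN] = -4/3
[JNS]:[JXN] = -1/3:-4/3 = 1/4

[JNS]:[JXN] = 1/4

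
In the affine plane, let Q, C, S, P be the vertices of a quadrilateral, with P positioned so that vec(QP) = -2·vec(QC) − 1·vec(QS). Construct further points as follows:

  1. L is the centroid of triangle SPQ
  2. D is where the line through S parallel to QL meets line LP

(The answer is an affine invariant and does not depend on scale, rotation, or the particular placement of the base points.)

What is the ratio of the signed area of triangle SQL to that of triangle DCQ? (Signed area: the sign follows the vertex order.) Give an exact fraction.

Work in coordinates with Q = (0, 0), C = (1, 0), S = (0, 1), P = (-2, -1).
1. L is the centroid of triangle SPQ ⇒ L = (-2/3, 0)
2. D is where the line through S parallel to QL meets line LP ⇒ D = (2/3, 1)
2·[SQL] = -2/3, 2·[DCQ] = -1
[SQL]:[DCQ] = -2/3:-1 = 2/3

[SQL]:[DCQ] = 2/3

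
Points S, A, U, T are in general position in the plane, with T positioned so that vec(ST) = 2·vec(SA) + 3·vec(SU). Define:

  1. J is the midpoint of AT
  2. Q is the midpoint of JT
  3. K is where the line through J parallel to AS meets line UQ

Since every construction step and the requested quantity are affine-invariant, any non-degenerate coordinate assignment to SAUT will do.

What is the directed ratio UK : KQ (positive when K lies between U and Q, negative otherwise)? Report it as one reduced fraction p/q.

Set S = (0, 0), A = (1, 0), U = (0, 1), T = (2, 3); any affine frame gives the same invariant.
1. J is the midpoint of AT ⇒ J = (3/2, 3/2)
2. Q is the midpoint of JT ⇒ Q = (7/4, 9/4)
3. K is where the line through J parallel to AS meets line UQ ⇒ K = (7/10, 3/2)
K = U + t·(Q−U) with t = 2/5, so UK:KQ = t:(1−t) = 2/5:3/5

UK:KQ = 2/3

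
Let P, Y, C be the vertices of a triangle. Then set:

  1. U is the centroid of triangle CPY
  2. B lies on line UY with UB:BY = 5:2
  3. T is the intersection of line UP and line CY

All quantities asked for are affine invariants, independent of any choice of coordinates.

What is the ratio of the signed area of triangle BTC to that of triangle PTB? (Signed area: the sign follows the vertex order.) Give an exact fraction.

Assign P = (0, 0), Y = (1, 0), C = (0, 1) — the answer is frame-independent, so this choice is without loss of generality.
1. U is the centroid of triangle CPY ⇒ U = (1/3, 1/3)
2. B lies on line UY with UB:BY = 5:2 ⇒ B = (17/21, 2/21)
3. T is the intersection of line UP and line CY ⇒ T = (1/2, 1/2)
2·[BTC] = 1/21, 2·[PTB] = -5/14
[BTC]:[PTB] = 1/21:-5/14 = -2/15

[BTC]:[PTB] = -2/15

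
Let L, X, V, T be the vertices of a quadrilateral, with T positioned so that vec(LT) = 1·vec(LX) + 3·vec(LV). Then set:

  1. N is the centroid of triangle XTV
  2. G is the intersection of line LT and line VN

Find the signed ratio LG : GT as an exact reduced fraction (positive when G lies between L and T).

LG:GT = 2/3

Set L = (0, 0), X = (1, 0), V = (0, 1), T = (1, 3); any affine frame gives the same invariant.
1. N is the centroid of triangle XTV ⇒ N = (2/3, 4/3)
2. G is the intersection of line LT and line VN ⇒ G = (2/5, 6/5)
G = L + t·(T−L) with t = 2/5, so LG:GT = t:(1−t) = 2/5:3/5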